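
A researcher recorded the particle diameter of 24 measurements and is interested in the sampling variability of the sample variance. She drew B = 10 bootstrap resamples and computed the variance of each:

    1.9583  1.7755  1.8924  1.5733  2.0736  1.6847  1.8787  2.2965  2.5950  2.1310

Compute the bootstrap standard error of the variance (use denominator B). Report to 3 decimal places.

SE* = 0.287

Bootstrap SE is the standard deviation of the 10 replicate variances.
Mean of replicates: (1.9583 + 1.7755 + 1.8924 + 1.5733 + 2.0736 + 1.6847 + 1.8787 + 2.2965 + 2.5950 + 2.1310) / 10 = 19.85900 / 10 = 1.98590
Sum of squared deviations: (−0.02760)² + (−0.21040)² + (−0.09350)² + (−0.41260)² + (+0.08770)² + (−0.30120)² + (−0.10720)² + (+0.31060)² + (+0.60910)² + (+0.14510)² = 0.82244
Variance = 0.82244 / 10 = 0.08224
SE* = √0.08224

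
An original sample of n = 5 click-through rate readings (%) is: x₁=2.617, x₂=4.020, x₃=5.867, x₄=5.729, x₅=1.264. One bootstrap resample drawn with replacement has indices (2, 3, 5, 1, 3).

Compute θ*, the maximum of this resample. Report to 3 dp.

θ* = 5.867

Resample values: 4.020, 5.867, 1.264, 2.617, 5.867.
Maximum = 5.867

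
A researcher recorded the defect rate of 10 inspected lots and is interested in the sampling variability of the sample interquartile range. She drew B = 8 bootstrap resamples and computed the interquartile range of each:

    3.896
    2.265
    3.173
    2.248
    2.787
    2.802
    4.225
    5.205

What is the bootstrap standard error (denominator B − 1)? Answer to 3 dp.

SE* = 1.038

Bootstrap SE is the standard deviation of the 8 replicate interquartile ranges.
Mean of replicates: (3.896 + 2.265 + 3.173 + 2.248 + 2.787 + 2.802 + 4.225 + 5.205) / 8 = 26.6010 / 8 = 3.3251
Sum of squared deviations: (+0.5709)² + (−1.0601)² + (−0.1521)² + (−1.0771)² + (−0.5381)² + (−0.5231)² + (+0.8999)² + (+1.8799)² = 7.5400
Variance = 7.5400 / 7 = 1.0771
SE* = √1.0771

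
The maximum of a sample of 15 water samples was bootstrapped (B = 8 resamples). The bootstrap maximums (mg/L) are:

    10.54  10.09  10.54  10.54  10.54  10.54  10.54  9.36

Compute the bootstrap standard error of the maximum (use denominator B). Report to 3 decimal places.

SE* = 0.397

Bootstrap SE is the standard deviation of the 8 replicate maximums.
Mean of replicates: (10.54 + 10.09 + 10.54 + 10.54 + 10.54 + 10.54 + 10.54 + 9.36) / 8 = 82.6900 / 8 = 10.3362
Sum of squared deviations: (+0.2037)² + (−0.2462)² + (+0.2037)² + (+0.2037)² + (+0.2037)² + (+0.2037)² + (+0.2037)² + (−0.9763)² = 1.2628
Variance = 1.2628 / 8 = 0.1578
SE* = √0.1578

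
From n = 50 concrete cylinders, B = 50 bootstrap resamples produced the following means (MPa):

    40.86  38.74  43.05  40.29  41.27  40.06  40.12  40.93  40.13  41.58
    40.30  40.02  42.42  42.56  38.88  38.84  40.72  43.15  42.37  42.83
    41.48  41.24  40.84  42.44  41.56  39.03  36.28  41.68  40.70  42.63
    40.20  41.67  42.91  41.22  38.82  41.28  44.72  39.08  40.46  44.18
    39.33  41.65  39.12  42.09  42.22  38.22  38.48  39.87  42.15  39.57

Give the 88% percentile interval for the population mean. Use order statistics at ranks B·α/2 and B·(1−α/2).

Sorted replicates: 36.28, 38.22, 38.48, 38.74, 38.82, 38.84, 38.88, 39.03, 39.08, 39.12, 39.33, 39.57, 39.87, 40.02, 40.06, 40.12, 40.13, 40.20, 40.29, 40.30, 40.46, 40.70, 40.72, 40.84, 40.86, 40.93, 41.22, 41.24, 41.27, 41.28, 41.48, 41.56, 41.58, 41.65, 41.67, 41.68, 42.09, 42.15, 42.22, 42.37, 42.42, 42.44, 42.56, 42.63, 42.83, 42.91, 43.05, 43.15, 44.18, 44.72
α = 0.12; lower rank = 50 × 0.060 = 3; upper rank = 50 × 0.940 = 47.
The 3rd smallest replicate is 38.48; the 47th is 43.05.

(38.48, 43.05)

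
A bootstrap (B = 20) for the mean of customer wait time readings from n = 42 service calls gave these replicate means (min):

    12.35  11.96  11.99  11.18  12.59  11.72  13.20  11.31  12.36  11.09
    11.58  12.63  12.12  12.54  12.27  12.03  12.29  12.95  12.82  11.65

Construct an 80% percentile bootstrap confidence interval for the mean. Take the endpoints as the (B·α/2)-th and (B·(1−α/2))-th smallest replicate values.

Sorted replicates: 11.09, 11.18, 11.31, 11.58, 11.65, 11.72, 11.96, 11.99, 12.03, 12.12, 12.27, 12.29, 12.35, 12.36, 12.54, 12.59, 12.63, 12.82, 12.95, 13.20
α = 0.20; lower rank = 20 × 0.100 = 2; upper rank = 20 × 0.900 = 18.
The 2nd smallest replicate is 11.18; the 18th is 12.82.

(11.18, 12.82)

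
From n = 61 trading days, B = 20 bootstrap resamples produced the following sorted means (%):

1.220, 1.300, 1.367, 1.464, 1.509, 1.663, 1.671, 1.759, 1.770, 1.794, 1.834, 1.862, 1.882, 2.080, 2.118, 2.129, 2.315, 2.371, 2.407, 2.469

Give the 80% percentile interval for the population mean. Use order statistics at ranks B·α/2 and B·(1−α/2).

α = 0.20; lower rank = 20 × 0.100 = 2; upper rank = 20 × 0.900 = 18.
The 2nd smallest replicate is 1.300; the 18th is 2.371.

(1.300, 2.371)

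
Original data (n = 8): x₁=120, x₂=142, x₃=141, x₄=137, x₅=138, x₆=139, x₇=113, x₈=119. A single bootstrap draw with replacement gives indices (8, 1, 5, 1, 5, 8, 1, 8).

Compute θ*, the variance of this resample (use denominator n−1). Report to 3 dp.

Resample values: 119, 120, 138, 120, 138, 119, 120, 119.
Mean = 124.1250; sum of squared deviations = 514.8750
s² = 514.8750 / 7 = 73.5536

θ* = 73.554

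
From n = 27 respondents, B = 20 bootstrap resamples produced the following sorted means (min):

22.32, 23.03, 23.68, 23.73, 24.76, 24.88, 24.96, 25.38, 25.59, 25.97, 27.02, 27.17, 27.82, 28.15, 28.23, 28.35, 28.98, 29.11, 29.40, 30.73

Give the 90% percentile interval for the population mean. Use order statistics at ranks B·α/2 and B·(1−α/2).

α = 0.10; lower rank = 20 × 0.050 = 1; upper rank = 20 × 0.950 = 19.
The 1st smallest replicate is 22.32; the 19th is 29.40.

(22.32, 29.40)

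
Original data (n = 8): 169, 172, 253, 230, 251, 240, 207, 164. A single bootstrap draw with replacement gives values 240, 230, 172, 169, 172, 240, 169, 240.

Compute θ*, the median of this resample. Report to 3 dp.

Sorted: 169, 169, 172, 172, 230, 240, 240, 240
Median = average of the two middle values = 201.000

θ* = 201.000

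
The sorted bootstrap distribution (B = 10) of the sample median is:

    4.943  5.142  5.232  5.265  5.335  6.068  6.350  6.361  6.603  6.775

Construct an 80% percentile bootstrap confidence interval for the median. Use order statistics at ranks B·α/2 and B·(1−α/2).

(4.943, 6.603)

α = 0.20; lower rank = 10 × 0.100 = 1; upper rank = 10 × 0.900 = 9.
The 1st smallest replicate is 4.943; the 9th is 6.603.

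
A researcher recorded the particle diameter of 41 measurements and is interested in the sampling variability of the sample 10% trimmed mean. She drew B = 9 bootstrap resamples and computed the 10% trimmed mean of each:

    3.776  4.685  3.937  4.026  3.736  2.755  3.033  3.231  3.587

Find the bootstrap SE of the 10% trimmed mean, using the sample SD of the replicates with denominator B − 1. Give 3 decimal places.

Bootstrap SE is the standard deviation of the 9 replicate 10% trimmed means.
Mean of replicates: (3.776 + 4.685 + 3.937 + 4.026 + 3.736 + 2.755 + 3.033 + 3.231 + 3.587) / 9 = 32.7660 / 9 = 3.6407
Sum of squared deviations: (+0.1353)² + (+1.0443)² + (+0.2963)² + (+0.3853)² + (+0.0953)² + (−0.8857)² + (−0.6077)² + (−0.4097)² + (−0.0537)² = 2.6787
Variance = 2.6787 / 8 = 0.3348
SE* = √0.3348

SE* = 0.579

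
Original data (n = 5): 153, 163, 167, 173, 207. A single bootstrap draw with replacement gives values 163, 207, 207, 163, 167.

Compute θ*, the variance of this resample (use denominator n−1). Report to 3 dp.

Mean = 181.4000; sum of squared deviations = 2195.2000
s² = 2195.2000 / 4 = 548.8000

θ* = 548.800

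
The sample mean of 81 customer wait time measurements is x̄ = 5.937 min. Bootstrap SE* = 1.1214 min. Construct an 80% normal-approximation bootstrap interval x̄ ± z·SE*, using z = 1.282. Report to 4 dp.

(4.4994, 7.3746)

Margin = 1.282 × 1.1214 = 1.43763
Interval: 5.937 ± 1.43763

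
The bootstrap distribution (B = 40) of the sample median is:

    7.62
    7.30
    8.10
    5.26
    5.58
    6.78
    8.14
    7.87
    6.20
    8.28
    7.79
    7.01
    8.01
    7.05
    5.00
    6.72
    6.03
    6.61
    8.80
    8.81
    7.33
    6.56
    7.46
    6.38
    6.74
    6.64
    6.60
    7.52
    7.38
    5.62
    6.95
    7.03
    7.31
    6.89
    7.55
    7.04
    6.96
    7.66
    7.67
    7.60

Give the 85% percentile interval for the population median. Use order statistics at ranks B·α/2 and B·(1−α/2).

Sorted replicates: 5.00, 5.26, 5.58, 5.62, 6.03, 6.20, 6.38, 6.56, 6.60, 6.61, 6.64, 6.72, 6.74, 6.78, 6.89, 6.95, 6.96, 7.01, 7.03, 7.04, 7.05, 7.30, 7.31, 7.33, 7.38, 7.46, 7.52, 7.55, 7.60, 7.62, 7.66, 7.67, 7.79, 7.87, 8.01, 8.10, 8.14, 8.28, 8.80, 8.81
α = 0.15; lower rank = 40 × 0.075 = 3; upper rank = 40 × 0.925 = 37.
The 3rd smallest replicate is 5.58; the 37th is 8.14.

(5.58, 8.14)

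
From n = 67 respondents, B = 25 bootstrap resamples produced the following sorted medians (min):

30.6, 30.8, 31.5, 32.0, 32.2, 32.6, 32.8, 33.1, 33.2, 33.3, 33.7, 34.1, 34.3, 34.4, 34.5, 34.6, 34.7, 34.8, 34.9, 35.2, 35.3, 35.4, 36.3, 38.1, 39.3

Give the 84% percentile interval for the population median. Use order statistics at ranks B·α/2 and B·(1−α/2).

(30.8, 36.3)

α = 0.16; lower rank = 25 × 0.080 = 2; upper rank = 25 × 0.920 = 23.
The 2nd smallest replicate is 30.8; the 23rd is 36.3.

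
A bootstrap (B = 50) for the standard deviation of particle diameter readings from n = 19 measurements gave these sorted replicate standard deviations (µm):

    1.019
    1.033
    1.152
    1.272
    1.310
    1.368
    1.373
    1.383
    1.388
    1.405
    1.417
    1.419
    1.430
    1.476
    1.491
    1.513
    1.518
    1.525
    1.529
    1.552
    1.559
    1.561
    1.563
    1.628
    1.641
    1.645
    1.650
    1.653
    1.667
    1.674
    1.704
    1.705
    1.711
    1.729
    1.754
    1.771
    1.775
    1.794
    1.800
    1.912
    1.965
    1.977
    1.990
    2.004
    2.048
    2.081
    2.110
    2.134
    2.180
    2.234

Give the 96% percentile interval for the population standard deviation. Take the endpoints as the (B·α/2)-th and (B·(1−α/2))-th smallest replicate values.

(1.019, 2.180)

α = 0.04; lower rank = 50 × 0.020 = 1; upper rank = 50 × 0.980 = 49.
The 1st smallest replicate is 1.019; the 49th is 2.180.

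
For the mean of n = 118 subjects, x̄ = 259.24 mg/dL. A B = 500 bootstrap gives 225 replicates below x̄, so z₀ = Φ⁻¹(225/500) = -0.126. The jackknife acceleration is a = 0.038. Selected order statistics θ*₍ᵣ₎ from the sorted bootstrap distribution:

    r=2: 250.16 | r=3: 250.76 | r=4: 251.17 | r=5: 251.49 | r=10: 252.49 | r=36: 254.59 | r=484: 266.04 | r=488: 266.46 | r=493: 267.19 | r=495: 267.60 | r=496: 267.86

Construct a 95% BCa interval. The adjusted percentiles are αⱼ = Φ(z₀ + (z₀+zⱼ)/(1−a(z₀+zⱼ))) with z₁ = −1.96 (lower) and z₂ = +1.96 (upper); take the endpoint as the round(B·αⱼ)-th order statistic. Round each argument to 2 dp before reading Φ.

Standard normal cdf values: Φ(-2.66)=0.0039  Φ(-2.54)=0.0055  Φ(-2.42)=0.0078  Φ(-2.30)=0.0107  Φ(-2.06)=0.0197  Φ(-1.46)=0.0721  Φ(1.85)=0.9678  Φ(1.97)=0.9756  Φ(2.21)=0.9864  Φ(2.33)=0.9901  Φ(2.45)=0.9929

Lower: z₀ + z₁ = -0.126 + (-1.960) = -2.086; 1 − a(z₀+z₁) = 1 − (0.038)(-2.086) = 1.0793; argument = -0.126 + (-2.086)/1.0793 = -2.0588 → -2.06.
α₁ = Φ(-2.06) = 0.0197; rank = round(500 × 0.0197) = 10; θ*₍10₎ = 252.49.
Upper: z₀ + z₂ = 1.834; 1 − a(z₀+z₂) = 0.9303; argument = 1.8454 → 1.85; α₂ = 0.9678; rank = 484; θ*₍484₎ = 266.04.

(252.49, 266.04)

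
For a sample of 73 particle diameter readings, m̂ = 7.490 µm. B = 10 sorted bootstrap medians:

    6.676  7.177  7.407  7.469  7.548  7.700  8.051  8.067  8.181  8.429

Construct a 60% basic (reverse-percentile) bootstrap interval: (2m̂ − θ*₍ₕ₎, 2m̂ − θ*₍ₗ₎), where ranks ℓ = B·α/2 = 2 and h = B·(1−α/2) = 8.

Percentile endpoints at ranks 2 and 8: θ*₍2₎ = 7.177, θ*₍8₎ = 8.067.
Basic interval reflects these around m̂:
  lower = 2 × 7.490 − 8.067 = 6.913
  upper = 2 × 7.490 − 7.177 = 7.803

(6.913, 7.803)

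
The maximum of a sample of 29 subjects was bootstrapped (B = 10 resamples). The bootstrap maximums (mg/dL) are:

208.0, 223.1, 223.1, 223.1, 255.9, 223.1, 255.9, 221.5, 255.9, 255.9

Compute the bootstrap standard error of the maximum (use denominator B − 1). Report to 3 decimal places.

Bootstrap SE is the standard deviation of the 10 replicate maximums.
Mean of replicates: (208.0 + 223.1 + 223.1 + 223.1 + 255.9 + 223.1 + 255.9 + 221.5 + 255.9 + 255.9) / 10 = 2345.5000 / 10 = 234.5500
Sum of squared deviations: (−26.5500)² + (−11.4500)² + (−11.4500)² + (−11.4500)² + (+21.3500)² + (−11.4500)² + (+21.3500)² + (−13.0500)² + (+21.3500)² + (+21.3500)² = 3222.9050
Variance = 3222.9050 / 9 = 358.1006
SE* = √358.1006

SE* = 18.924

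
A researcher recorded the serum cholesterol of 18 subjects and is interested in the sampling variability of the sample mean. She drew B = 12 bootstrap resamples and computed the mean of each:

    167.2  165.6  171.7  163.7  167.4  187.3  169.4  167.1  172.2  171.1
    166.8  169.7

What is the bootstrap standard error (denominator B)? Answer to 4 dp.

SE* = 5.7802

Bootstrap SE is the standard deviation of the 12 replicate means.
Mean of replicates: (167.2 + 165.6 + 171.7 + 163.7 + 167.4 + 187.3 + 169.4 + 167.1 + 172.2 + 171.1 + 166.8 + 169.7) / 12 = 2039.20000 / 12 = 169.93333
Sum of squared deviations: (−2.73333)² + (−4.33333)² + (+1.76667)² + (−6.23333)² + (−2.53333)² + (+17.36667)² + (−0.53333)² + (−2.83333)² + (+2.26667)² + (+1.16667)² + (−3.13333)² + (−0.23333)² = 400.92667
Variance = 400.92667 / 12 = 33.41056
SE* = √33.41056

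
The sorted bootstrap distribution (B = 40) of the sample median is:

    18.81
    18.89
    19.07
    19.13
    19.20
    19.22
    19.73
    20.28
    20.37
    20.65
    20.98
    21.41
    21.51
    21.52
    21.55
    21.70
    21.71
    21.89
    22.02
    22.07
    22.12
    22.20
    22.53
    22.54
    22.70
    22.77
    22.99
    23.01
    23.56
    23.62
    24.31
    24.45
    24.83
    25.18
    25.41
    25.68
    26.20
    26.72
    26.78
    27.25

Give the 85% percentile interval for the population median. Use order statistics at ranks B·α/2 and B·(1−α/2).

(19.07, 26.20)

α = 0.15; lower rank = 40 × 0.075 = 3; upper rank = 40 × 0.925 = 37.
The 3rd smallest replicate is 19.07; the 37th is 26.20.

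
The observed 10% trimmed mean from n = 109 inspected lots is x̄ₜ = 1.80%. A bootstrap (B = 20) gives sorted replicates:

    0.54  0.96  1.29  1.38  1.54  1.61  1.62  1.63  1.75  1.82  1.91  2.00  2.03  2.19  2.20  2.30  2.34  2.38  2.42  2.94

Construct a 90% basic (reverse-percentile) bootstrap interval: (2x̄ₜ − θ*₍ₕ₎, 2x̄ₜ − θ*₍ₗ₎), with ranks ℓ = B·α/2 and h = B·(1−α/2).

Percentile endpoints at ranks 1 and 19: θ*₍1₎ = 0.54, θ*₍19₎ = 2.42.
Basic interval reflects these around x̄ₜ:
  lower = 2 × 1.80 − 2.42 = 1.18
  upper = 2 × 1.80 − 0.54 = 3.06

(1.18, 3.06)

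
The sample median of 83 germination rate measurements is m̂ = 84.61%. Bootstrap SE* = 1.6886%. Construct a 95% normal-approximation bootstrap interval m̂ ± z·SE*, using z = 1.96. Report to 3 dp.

(81.300, 87.920)

Margin = 1.96 × 1.6886 = 3.3097
Interval: 84.61 ± 3.3097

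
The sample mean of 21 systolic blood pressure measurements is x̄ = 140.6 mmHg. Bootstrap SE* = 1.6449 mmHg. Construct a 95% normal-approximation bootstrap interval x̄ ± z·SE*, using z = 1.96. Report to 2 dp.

(137.38, 143.82)

Margin = 1.96 × 1.6449 = 3.224
Interval: 140.6 ± 3.224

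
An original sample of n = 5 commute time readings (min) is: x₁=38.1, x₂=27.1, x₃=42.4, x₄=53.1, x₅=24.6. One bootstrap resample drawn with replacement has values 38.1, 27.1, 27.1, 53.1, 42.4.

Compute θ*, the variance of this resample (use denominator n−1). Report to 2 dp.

θ* = 121.01

Mean = 37.5600; sum of squared deviations = 484.0320
s² = 484.0320 / 4 = 121.0080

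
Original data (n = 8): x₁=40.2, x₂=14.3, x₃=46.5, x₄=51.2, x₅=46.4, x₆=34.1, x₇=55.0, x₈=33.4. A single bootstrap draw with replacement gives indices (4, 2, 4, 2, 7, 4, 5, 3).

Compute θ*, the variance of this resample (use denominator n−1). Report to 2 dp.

Resample values: 51.2, 14.3, 51.2, 14.3, 55.0, 51.2, 46.4, 46.5.
Mean = 41.2625; sum of squared deviations = 1992.7587
s² = 1992.7587 / 7 = 284.6798

θ* = 284.68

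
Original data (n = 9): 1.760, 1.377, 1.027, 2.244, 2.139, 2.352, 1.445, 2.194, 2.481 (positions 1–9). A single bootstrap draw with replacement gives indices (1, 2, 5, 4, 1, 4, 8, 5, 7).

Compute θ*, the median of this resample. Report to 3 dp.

Resample values: 1.760, 1.377, 2.139, 2.244, 1.760, 2.244, 2.194, 2.139, 1.445.
Sorted: 1.377, 1.445, 1.760, 1.760, 2.139, 2.139, 2.194, 2.244, 2.244
Median = middle value = 2.139

θ* = 2.139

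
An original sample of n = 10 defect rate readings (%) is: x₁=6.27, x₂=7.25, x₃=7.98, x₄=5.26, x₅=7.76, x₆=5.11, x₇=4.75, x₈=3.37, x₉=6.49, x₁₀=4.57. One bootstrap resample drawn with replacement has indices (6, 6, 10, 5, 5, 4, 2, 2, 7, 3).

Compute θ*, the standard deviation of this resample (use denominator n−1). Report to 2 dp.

Resample values: 5.11, 5.11, 4.57, 7.76, 7.76, 5.26, 7.25, 7.25, 4.75, 7.98.
Mean = 6.2800; sum of squared deviations = 18.1958
s² = 18.1958 / 9 = 2.0218
s = √2.0218 = 1.42

θ* = 1.42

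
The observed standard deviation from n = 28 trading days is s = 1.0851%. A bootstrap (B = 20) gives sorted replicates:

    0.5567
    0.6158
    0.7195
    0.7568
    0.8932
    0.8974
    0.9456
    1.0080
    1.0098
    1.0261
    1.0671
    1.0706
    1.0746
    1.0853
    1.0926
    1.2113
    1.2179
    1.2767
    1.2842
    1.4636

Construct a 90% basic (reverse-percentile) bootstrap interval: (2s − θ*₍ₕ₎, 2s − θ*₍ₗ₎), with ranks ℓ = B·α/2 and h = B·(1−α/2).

Percentile endpoints at ranks 1 and 19: θ*₍1₎ = 0.5567, θ*₍19₎ = 1.2842.
Basic interval reflects these around s:
  lower = 2 × 1.0851 − 1.2842 = 0.8860
  upper = 2 × 1.0851 − 0.5567 = 1.6135

(0.8860, 1.6135)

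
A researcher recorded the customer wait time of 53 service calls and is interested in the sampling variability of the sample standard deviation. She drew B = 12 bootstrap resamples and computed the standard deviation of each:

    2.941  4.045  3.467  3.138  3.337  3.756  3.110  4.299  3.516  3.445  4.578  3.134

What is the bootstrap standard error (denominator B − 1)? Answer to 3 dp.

Bootstrap SE is the standard deviation of the 12 replicate standard deviations.
Mean of replicates: (2.941 + 4.045 + 3.467 + 3.138 + 3.337 + 3.756 + 3.110 + 4.299 + 3.516 + 3.445 + 4.578 + 3.134) / 12 = 42.7660 / 12 = 3.5638
Sum of squared deviations: (−0.6228)² + (+0.4812)² + (−0.0968)² + (−0.4258)² + (−0.2268)² + (+0.1922)² + (−0.4538)² + (+0.7352)² + (−0.0478)² + (−0.1188)² + (+1.0142)² + (−0.4298)² = 2.8747
Variance = 2.8747 / 11 = 0.2613
SE* = √0.2613

SE* = 0.511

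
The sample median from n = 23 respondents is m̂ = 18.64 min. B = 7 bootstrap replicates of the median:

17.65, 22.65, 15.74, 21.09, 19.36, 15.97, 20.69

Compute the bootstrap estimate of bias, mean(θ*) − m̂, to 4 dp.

bias = +0.3814

mean(θ*) = (17.65 + 22.65 + 15.74 + 21.09 + 19.36 + 15.97 + 20.69) / 7 = 19.02143
bias = 19.02143 − 18.64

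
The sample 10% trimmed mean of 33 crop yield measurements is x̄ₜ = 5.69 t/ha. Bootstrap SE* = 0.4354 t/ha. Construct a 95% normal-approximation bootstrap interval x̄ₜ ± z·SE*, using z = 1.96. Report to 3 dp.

(4.837, 6.543)

Margin = 1.96 × 0.4354 = 0.8534
Interval: 5.69 ± 0.8534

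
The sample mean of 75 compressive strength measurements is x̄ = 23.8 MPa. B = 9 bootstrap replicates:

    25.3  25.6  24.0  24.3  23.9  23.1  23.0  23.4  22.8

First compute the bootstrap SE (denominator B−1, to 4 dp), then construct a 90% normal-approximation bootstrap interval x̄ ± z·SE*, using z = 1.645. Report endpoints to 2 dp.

Mean of replicates = 23.9333; sum of squared deviations = 7.9200; SE* = √(7.9200/8) = 0.9950
Margin = 1.645 × 0.9950 = 1.637
Interval: 23.8 ± 1.637

(22.16, 25.44)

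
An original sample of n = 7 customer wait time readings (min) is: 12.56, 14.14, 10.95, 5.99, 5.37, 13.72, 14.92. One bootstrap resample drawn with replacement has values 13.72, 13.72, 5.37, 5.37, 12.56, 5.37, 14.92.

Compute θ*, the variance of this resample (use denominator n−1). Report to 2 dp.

Mean = 10.1471; sum of squared deviations = 122.5959
s² = 122.5959 / 6 = 20.4327

θ* = 20.43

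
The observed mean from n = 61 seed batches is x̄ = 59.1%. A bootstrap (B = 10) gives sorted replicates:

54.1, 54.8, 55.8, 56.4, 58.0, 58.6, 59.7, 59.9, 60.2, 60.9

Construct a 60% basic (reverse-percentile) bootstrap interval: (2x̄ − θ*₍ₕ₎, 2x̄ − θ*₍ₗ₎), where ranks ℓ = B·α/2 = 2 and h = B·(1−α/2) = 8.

(58.3, 63.4)

Percentile endpoints at ranks 2 and 8: θ*₍2₎ = 54.8, θ*₍8₎ = 59.9.
Basic interval reflects these around x̄:
  lower = 2 × 59.1 − 59.9 = 58.3
  upper = 2 × 59.1 − 54.8 = 63.4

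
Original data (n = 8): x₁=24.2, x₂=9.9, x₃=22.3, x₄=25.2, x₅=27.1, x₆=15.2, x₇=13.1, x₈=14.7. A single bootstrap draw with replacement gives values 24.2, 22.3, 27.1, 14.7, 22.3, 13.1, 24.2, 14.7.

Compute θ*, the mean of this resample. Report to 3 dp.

Mean = (24.2 + 22.3 + 27.1 + 14.7 + 22.3 + 13.1 + 24.2 + 14.7) / 8 = 162.60 / 8 = 20.325

θ* = 20.325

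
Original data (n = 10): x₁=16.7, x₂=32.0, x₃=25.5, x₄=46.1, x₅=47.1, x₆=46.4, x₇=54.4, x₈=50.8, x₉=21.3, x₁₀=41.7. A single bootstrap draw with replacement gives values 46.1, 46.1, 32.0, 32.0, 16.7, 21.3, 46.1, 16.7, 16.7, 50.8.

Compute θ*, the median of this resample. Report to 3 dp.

Sorted: 16.7, 16.7, 16.7, 21.3, 32.0, 32.0, 46.1, 46.1, 46.1, 50.8
Median = average of the two middle values = 32.000

θ* = 32.000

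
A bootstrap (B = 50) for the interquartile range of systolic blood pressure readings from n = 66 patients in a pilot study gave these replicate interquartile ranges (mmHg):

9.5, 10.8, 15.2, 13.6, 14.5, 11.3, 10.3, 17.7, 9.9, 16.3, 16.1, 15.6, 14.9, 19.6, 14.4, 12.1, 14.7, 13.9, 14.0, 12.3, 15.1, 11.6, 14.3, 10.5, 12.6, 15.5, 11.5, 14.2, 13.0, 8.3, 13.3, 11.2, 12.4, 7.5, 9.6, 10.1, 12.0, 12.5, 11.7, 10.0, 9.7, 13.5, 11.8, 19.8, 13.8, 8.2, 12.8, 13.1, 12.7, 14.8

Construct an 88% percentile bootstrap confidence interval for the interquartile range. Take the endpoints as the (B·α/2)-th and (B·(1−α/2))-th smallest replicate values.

Sorted replicates: 7.5, 8.2, 8.3, 9.5, 9.6, 9.7, 9.9, 10.0, 10.1, 10.3, 10.5, 10.8, 11.2, 11.3, 11.5, 11.6, 11.7, 11.8, 12.0, 12.1, 12.3, 12.4, 12.5, 12.6, 12.7, 12.8, 13.0, 13.1, 13.3, 13.5, 13.6, 13.8, 13.9, 14.0, 14.2, 14.3, 14.4, 14.5, 14.7, 14.8, 14.9, 15.1, 15.2, 15.5, 15.6, 16.1, 16.3, 17.7, 19.6, 19.8
α = 0.12; lower rank = 50 × 0.060 = 3; upper rank = 50 × 0.940 = 47.
The 3rd smallest replicate is 8.3; the 47th is 16.3.

(8.3, 16.3)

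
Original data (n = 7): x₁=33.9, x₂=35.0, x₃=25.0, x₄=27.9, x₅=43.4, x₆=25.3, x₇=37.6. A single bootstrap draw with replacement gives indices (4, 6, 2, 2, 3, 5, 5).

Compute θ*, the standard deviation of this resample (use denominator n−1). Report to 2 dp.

Resample values: 27.9, 25.3, 35.0, 35.0, 25.0, 43.4, 43.4.
Mean = 33.5714; sum of squared deviations = 371.3343
s² = 371.3343 / 6 = 61.8890
s = √61.8890 = 7.87

θ* = 7.87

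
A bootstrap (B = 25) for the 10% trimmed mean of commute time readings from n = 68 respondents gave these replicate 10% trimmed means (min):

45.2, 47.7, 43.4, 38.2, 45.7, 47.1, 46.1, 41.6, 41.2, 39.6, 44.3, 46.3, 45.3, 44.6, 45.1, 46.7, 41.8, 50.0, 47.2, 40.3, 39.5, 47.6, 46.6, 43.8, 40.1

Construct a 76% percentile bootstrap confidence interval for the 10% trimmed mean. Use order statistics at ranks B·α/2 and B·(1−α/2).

Sorted replicates: 38.2, 39.5, 39.6, 40.1, 40.3, 41.2, 41.6, 41.8, 43.4, 43.8, 44.3, 44.6, 45.1, 45.2, 45.3, 45.7, 46.1, 46.3, 46.6, 46.7, 47.1, 47.2, 47.6, 47.7, 50.0
α = 0.24; lower rank = 25 × 0.120 = 3; upper rank = 25 × 0.880 = 22.
The 3rd smallest replicate is 39.6; the 22nd is 47.2.

(39.6, 47.2)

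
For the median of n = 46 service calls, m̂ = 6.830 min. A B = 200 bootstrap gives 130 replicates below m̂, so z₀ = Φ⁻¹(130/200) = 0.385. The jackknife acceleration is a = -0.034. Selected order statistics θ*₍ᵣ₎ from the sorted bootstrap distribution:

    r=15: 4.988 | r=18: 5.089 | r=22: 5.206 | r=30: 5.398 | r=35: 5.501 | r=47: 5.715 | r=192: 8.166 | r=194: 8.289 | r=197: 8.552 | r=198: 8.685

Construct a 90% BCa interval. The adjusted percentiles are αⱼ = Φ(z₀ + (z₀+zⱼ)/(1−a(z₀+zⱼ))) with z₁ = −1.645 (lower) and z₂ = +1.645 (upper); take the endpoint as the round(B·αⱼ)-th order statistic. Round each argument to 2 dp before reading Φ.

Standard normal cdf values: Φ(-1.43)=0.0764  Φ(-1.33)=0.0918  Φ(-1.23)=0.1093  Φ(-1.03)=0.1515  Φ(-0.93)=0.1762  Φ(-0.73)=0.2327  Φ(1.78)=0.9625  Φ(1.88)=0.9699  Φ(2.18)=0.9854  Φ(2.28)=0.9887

Lower: z₀ + z₁ = 0.385 + (-1.645) = -1.260; 1 − a(z₀+z₁) = 1 − (-0.034)(-1.260) = 0.9572; argument = 0.385 + (-1.260)/0.9572 = -0.9314 → -0.93.
α₁ = Φ(-0.93) = 0.1762; rank = round(200 × 0.1762) = 35; θ*₍35₎ = 5.501.
Upper: z₀ + z₂ = 2.030; 1 − a(z₀+z₂) = 1.0690; argument = 2.2839 → 2.28; α₂ = 0.9887; rank = 198; θ*₍198₎ = 8.685.

(5.501, 8.685)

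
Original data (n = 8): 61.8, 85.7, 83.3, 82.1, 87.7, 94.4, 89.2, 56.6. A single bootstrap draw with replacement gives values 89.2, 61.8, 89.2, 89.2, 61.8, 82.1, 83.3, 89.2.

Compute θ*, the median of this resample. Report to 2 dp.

Sorted: 61.8, 61.8, 82.1, 83.3, 89.2, 89.2, 89.2, 89.2
Median = average of the two middle values = 86.25

θ* = 86.25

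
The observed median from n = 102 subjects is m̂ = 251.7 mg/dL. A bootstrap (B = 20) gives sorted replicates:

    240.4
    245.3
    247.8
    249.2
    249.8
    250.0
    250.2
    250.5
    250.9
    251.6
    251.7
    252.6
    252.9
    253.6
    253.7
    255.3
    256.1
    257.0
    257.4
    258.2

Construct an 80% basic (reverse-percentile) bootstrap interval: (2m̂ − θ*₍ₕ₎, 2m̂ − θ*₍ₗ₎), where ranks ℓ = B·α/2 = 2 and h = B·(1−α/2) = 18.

Percentile endpoints at ranks 2 and 18: θ*₍2₎ = 245.3, θ*₍18₎ = 257.0.
Basic interval reflects these around m̂:
  lower = 2 × 251.7 − 257.0 = 246.4
  upper = 2 × 251.7 − 245.3 = 258.1

(246.4, 258.1)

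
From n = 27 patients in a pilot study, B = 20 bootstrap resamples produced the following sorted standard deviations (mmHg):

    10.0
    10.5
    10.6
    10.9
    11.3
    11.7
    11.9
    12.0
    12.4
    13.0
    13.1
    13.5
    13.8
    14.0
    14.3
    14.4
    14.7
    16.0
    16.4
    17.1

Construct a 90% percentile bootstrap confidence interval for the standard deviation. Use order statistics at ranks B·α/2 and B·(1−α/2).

(10.0, 16.4)

α = 0.10; lower rank = 20 × 0.050 = 1; upper rank = 20 × 0.950 = 19.
The 1st smallest replicate is 10.0; the 19th is 16.4.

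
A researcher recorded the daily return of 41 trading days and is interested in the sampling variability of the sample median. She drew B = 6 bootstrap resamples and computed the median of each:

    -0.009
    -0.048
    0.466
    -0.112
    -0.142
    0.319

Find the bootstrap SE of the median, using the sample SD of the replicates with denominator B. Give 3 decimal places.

SE* = 0.230

Bootstrap SE is the standard deviation of the 6 replicate medians.
Mean of replicates: ((-0.009) + (-0.048) + 0.466 + (-0.112) + (-0.142) + 0.319) / 6 = 0.4740 / 6 = 0.0790
Sum of squared deviations: (−0.0880)² + (−0.1270)² + (+0.3870)² + (−0.1910)² + (−0.2210)² + (+0.2400)² = 0.3166
Variance = 0.3166 / 6 = 0.0528
SE* = √0.0528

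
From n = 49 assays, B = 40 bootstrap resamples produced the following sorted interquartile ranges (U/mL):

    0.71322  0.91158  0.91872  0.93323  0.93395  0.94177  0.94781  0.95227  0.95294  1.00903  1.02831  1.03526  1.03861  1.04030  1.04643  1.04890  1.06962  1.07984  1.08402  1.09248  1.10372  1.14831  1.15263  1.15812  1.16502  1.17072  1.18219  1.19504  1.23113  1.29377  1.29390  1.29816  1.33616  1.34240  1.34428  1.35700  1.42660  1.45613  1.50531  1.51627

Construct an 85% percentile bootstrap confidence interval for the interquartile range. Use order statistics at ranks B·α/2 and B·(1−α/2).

α = 0.15; lower rank = 40 × 0.075 = 3; upper rank = 40 × 0.925 = 37.
The 3rd smallest replicate is 0.91872; the 37th is 1.42660.

(0.91872, 1.42660)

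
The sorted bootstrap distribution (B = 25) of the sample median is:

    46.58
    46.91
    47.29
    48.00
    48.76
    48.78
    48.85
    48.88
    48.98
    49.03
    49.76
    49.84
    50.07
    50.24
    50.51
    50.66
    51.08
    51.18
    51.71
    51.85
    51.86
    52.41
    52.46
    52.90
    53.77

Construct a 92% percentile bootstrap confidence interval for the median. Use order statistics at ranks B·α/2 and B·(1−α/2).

α = 0.08; lower rank = 25 × 0.040 = 1; upper rank = 25 × 0.960 = 24.
The 1st smallest replicate is 46.58; the 24th is 52.90.

(46.58, 52.90)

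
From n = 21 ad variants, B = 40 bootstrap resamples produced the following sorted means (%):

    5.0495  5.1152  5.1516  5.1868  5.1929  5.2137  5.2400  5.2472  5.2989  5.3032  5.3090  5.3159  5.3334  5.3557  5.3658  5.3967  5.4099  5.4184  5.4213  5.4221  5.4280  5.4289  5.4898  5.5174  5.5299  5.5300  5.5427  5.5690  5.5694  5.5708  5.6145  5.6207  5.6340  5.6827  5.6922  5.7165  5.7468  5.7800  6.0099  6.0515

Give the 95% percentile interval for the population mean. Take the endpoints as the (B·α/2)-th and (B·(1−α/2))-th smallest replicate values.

(5.0495, 6.0099)

α = 0.05; lower rank = 40 × 0.025 = 1; upper rank = 40 × 0.975 = 39.
The 1st smallest replicate is 5.0495; the 39th is 6.0099.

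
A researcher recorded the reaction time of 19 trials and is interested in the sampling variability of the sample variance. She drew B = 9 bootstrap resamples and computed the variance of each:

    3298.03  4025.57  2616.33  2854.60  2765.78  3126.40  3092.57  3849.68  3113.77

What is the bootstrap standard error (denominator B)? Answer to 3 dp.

SE* = 445.447

Bootstrap SE is the standard deviation of the 9 replicate variances.
Mean of replicates: (3298.03 + 4025.57 + 2616.33 + 2854.60 + 2765.78 + 3126.40 + 3092.57 + 3849.68 + 3113.77) / 9 = 28742.7300 / 9 = 3193.6367
Sum of squared deviations: (+104.3933)² + (+831.9333)² + (−577.3067)² + (−339.0367)² + (−427.8567)² + (−67.2367)² + (−101.0667)² + (+656.0433)² + (−79.8667)² = 1785807.9952
Variance = 1785807.9952 / 9 = 198423.1106
SE* = √198423.1106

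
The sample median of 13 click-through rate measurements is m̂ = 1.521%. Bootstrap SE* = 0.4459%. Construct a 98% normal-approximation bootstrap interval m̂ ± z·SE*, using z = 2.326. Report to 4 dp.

(0.4838, 2.5582)

Margin = 2.326 × 0.4459 = 1.03716
Interval: 1.521 ± 1.03716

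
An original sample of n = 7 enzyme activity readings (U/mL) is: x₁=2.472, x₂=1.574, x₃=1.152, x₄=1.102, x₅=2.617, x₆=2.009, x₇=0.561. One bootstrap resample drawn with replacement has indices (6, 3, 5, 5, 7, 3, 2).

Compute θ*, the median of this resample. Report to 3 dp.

θ* = 1.574

Resample values: 2.009, 1.152, 2.617, 2.617, 0.561, 1.152, 1.574.
Sorted: 0.561, 1.152, 1.152, 1.574, 2.009, 2.617, 2.617
Median = middle value = 1.574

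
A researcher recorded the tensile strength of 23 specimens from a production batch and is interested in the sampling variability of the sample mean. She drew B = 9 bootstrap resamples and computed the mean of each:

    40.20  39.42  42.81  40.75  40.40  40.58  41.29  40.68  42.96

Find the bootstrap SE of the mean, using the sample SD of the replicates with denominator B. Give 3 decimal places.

SE* = 1.107

Bootstrap SE is the standard deviation of the 9 replicate means.
Mean of replicates: (40.20 + 39.42 + 42.81 + 40.75 + 40.40 + 40.58 + 41.29 + 40.68 + 42.96) / 9 = 369.0900 / 9 = 41.0100
Sum of squared deviations: (−0.8100)² + (−1.5900)² + (+1.8000)² + (−0.2600)² + (−0.6100)² + (−0.4300)² + (+0.2800)² + (−0.3300)² + (+1.9500)² = 11.0386
Variance = 11.0386 / 9 = 1.2265
SE* = √1.2265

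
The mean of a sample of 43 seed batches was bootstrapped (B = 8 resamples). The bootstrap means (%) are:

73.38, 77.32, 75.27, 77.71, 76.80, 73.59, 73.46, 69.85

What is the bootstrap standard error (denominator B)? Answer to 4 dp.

SE* = 2.4670

Bootstrap SE is the standard deviation of the 8 replicate means.
Mean of replicates: (73.38 + 77.32 + 75.27 + 77.71 + 76.80 + 73.59 + 73.46 + 69.85) / 8 = 597.38000 / 8 = 74.67250
Sum of squared deviations: (−1.29250)² + (+2.64750)² + (+0.59750)² + (+3.03750)² + (+2.12750)² + (−1.08250)² + (−1.21250)² + (−4.82250)² = 48.68795
Variance = 48.68795 / 8 = 6.08599
SE* = √6.08599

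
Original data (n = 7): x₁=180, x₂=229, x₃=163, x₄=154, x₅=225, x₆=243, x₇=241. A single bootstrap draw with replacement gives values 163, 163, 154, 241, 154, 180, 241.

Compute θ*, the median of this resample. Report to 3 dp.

Sorted: 154, 154, 163, 163, 180, 241, 241
Median = middle value = 163.000

θ* = 163.000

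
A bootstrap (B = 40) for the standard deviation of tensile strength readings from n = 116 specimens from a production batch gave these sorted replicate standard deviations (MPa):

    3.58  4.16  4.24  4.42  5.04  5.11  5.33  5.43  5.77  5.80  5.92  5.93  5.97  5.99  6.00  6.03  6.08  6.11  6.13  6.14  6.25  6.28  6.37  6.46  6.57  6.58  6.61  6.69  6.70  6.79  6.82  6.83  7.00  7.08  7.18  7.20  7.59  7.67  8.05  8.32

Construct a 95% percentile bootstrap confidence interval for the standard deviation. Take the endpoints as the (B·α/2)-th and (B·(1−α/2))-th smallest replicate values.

(3.58, 8.05)

α = 0.05; lower rank = 40 × 0.025 = 1; upper rank = 40 × 0.975 = 39.
The 1st smallest replicate is 3.58; the 39th is 8.05.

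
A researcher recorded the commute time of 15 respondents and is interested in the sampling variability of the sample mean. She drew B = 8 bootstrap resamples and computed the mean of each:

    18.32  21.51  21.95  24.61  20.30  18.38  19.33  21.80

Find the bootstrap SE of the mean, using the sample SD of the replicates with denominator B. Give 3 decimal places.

Bootstrap SE is the standard deviation of the 8 replicate means.
Mean of replicates: (18.32 + 21.51 + 21.95 + 24.61 + 20.30 + 18.38 + 19.33 + 21.80) / 8 = 166.2000 / 8 = 20.7750
Sum of squared deviations: (−2.4550)² + (+0.7350)² + (+1.1750)² + (+3.8350)² + (−0.4750)² + (−2.3950)² + (−1.4450)² + (+1.0250)² = 31.7554
Variance = 31.7554 / 8 = 3.9694
SE* = √3.9694

SE* = 1.992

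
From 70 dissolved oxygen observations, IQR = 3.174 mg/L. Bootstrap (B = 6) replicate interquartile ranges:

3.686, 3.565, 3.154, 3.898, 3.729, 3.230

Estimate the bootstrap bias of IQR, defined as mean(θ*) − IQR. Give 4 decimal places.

bias = +0.3697

mean(θ*) = (3.686 + 3.565 + 3.154 + 3.898 + 3.729 + 3.230) / 6 = 3.54367
bias = 3.54367 − 3.174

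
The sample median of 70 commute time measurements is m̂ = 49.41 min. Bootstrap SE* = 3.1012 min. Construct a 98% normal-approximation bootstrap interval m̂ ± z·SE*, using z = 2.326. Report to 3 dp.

Margin = 2.326 × 3.1012 = 7.2134
Interval: 49.41 ± 7.2134

(42.197, 56.623)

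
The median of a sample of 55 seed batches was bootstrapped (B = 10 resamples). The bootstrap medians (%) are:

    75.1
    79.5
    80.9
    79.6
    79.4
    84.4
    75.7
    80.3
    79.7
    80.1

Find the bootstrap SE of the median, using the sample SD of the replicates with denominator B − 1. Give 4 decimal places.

SE* = 2.5996

Bootstrap SE is the standard deviation of the 10 replicate medians.
Mean of replicates: (75.1 + 79.5 + 80.9 + 79.6 + 79.4 + 84.4 + 75.7 + 80.3 + 79.7 + 80.1) / 10 = 794.70000 / 10 = 79.47000
Sum of squared deviations: (−4.37000)² + (+0.03000)² + (+1.43000)² + (+0.13000)² + (−0.07000)² + (+4.93000)² + (−3.77000)² + (+0.83000)² + (+0.23000)² + (+0.63000)² = 60.82100
Variance = 60.82100 / 9 = 6.75789
SE* = √6.75789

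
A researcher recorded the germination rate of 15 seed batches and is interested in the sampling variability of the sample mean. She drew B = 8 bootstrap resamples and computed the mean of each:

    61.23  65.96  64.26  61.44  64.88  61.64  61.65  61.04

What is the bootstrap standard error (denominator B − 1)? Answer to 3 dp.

Bootstrap SE is the standard deviation of the 8 replicate means.
Mean of replicates: (61.23 + 65.96 + 64.26 + 61.44 + 64.88 + 61.64 + 61.65 + 61.04) / 8 = 502.1000 / 8 = 62.7625
Sum of squared deviations: (−1.5325)² + (+3.1975)² + (+1.4975)² + (−1.3225)² + (+2.1175)² + (−1.1225)² + (−1.1125)² + (−1.7225)² = 26.5125
Variance = 26.5125 / 7 = 3.7875
SE* = √3.7875

SE* = 1.946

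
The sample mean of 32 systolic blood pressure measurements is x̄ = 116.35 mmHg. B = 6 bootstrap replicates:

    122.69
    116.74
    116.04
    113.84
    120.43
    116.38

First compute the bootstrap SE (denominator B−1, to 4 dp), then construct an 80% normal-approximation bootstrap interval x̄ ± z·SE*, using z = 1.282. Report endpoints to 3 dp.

(112.189, 120.511)

Mean of replicates = 117.6867; sum of squared deviations = 52.6711; SE* = √(52.6711/5) = 3.2456
Margin = 1.282 × 3.2456 = 4.1609
Interval: 116.35 ± 4.1609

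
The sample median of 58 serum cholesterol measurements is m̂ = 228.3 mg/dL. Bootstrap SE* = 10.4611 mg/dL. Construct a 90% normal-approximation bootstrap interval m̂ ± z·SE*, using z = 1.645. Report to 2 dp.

(211.09, 245.51)

Margin = 1.645 × 10.4611 = 17.209
Interval: 228.3 ± 17.209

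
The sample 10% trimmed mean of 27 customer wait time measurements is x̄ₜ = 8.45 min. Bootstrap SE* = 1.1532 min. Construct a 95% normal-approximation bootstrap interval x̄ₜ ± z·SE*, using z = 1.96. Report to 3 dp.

Margin = 1.96 × 1.1532 = 2.2603
Interval: 8.45 ± 2.2603

(6.190, 10.710)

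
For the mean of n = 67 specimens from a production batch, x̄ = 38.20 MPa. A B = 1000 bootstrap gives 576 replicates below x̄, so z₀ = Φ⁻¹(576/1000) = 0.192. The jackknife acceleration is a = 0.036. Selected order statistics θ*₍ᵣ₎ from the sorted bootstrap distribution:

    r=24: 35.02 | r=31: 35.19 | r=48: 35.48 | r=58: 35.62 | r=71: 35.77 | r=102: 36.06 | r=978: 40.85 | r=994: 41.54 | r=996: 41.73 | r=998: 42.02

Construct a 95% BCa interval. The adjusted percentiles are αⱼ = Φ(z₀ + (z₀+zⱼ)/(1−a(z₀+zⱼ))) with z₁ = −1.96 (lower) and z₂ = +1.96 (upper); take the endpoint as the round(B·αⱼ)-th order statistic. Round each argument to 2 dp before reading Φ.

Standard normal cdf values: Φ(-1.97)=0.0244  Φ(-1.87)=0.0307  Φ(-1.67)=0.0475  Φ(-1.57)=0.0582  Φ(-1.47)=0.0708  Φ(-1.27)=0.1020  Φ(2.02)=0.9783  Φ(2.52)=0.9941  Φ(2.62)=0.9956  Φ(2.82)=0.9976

Lower: z₀ + z₁ = 0.192 + (-1.960) = -1.768; 1 − a(z₀+z₁) = 1 − (0.036)(-1.768) = 1.0636; argument = 0.192 + (-1.768)/1.0636 = -1.4702 → -1.47.
α₁ = Φ(-1.47) = 0.0708; rank = round(1000 × 0.0708) = 71; θ*₍71₎ = 35.77.
Upper: z₀ + z₂ = 2.152; 1 − a(z₀+z₂) = 0.9225; argument = 2.5247 → 2.52; α₂ = 0.9941; rank = 994; θ*₍994₎ = 41.54.

(35.77, 41.54)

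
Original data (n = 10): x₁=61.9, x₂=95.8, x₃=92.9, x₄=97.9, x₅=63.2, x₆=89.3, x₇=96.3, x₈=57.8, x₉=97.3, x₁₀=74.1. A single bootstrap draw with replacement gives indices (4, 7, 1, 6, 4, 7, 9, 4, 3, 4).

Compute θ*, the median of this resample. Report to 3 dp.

Resample values: 97.9, 96.3, 61.9, 89.3, 97.9, 96.3, 97.3, 97.9, 92.9, 97.9.
Sorted: 61.9, 89.3, 92.9, 96.3, 96.3, 97.3, 97.9, 97.9, 97.9, 97.9
Median = average of the two middle values = 96.800

θ* = 96.800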